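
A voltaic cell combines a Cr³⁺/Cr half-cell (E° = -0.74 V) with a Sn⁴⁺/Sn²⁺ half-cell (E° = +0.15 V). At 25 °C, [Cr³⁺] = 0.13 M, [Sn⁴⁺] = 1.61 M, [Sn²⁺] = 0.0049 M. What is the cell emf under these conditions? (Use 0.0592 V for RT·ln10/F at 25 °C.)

The Sn⁴⁺/Sn²⁺ couple has the higher reduction potential and acts as the cathode, so E°_cell = +0.15 − (-0.74) = 0.89 V.
Balancing electrons gives n = 6; the reaction quotient is Q = [Cr³⁺]^2·[Sn²⁺]^3/[Sn⁴⁺]^3 = 4.76 × 10^-10.
At 25 °C, E = E° − (0.0592/n) log Q = 0.89 − (0.0592/6)(-9.322) = 0.890 + 0.092 = 0.982 V.

0.982 V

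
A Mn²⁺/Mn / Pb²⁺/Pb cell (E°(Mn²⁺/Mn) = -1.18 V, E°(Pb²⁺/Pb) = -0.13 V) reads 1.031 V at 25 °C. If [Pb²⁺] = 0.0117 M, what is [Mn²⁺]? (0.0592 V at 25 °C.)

0.051 M

From the Nernst equation, log Q = n(E° − E)/0.0592 = 2(1.05 − 1.031)/0.0592 = 0.642, so Q = 4.38.
With Q = [Mn²⁺]/[Pb²⁺] and the known concentrations, [Mn²⁺] in the numerator gives [Mn²⁺] = 0.051 M.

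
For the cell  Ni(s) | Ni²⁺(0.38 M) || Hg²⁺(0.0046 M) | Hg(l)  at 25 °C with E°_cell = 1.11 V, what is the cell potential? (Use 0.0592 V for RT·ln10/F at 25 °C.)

Balancing electrons gives n = 2; the reaction quotient is Q = [Ni²⁺]/[Hg²⁺] = 82.6.
At 25 °C, E = E° − (0.0592/n) log Q = 1.11 − (0.0592/2)(1.917) = 1.110 − 0.057 = 1.053 V.

1.05 V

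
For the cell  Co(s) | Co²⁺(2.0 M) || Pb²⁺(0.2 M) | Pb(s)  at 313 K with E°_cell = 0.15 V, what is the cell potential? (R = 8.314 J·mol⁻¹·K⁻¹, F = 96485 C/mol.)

0.119 V

Balancing electrons gives n = 2; the reaction quotient is Q = [Co²⁺]/[Pb²⁺] = 10.0.
E = E° − (RT/nF) ln Q = 0.15 − (8.314×313)/(2×96485) × (2.303) = 0.150 − 0.031 = 0.119 V.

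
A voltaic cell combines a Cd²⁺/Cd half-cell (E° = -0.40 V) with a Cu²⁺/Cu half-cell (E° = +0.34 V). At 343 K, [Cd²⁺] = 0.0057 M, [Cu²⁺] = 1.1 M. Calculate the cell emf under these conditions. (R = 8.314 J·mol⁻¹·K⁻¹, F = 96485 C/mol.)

The Cu²⁺/Cu couple has the higher reduction potential and acts as the cathode, so E°_cell = +0.34 − (-0.40) = 0.74 V.
Balancing electrons gives n = 2; the reaction quotient is Q = [Cd²⁺]/[Cu²⁺] = 0.00518.
E = E° − (RT/nF) ln Q = 0.74 − (8.314×343)/(2×96485) × (-5.263) = 0.740 + 0.078 = 0.818 V.

0.818 V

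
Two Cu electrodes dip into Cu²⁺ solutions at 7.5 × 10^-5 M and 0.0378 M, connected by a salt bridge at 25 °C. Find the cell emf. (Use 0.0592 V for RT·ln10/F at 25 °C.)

Both half-cells are Cu²⁺/Cu, so E°_cell = 0. The concentrated side is the cathode; the cell reaction moves Cu²⁺ from high to low concentration with n = 2.
Q = [Cu²⁺]_dilute/[Cu²⁺]_conc = 7.5 × 10^-5/0.0378 = 0.00198.
E = 0 − (0.0592/2) log Q = −(0.0592/2)(-2.702) = 0.0800 V.

0.080 V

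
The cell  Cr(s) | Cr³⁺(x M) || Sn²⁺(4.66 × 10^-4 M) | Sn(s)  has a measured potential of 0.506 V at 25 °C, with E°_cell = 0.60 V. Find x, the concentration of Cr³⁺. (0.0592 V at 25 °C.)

From the Nernst equation, log Q = n(E° − E)/0.0592 = 6(0.60 − 0.506)/0.0592 = 9.527, so Q = 3.37 × 10^9.
With Q = [Cr³⁺]^2/[Sn²⁺]^3 and the known concentrations, [Cr³⁺]^2 in the numerator gives [Cr³⁺] = 0.58 M.

0.58 M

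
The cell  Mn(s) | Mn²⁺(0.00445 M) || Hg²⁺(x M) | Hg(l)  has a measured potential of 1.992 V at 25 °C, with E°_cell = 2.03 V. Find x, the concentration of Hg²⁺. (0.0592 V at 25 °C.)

From the Nernst equation, log Q = n(E° − E)/0.0592 = 2(2.03 − 1.992)/0.0592 = 1.284, so Q = 19.2.
With Q = [Mn²⁺]/[Hg²⁺] and the known concentrations, [Hg²⁺] in the denominator gives [Hg²⁺] = 2.3 × 10^-4 M.

2.3 × 10^-4 M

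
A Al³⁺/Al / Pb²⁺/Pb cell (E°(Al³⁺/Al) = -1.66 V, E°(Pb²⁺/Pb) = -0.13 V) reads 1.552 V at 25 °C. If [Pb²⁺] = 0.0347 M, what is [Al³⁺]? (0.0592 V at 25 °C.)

5 × 10^-4 M

From the Nernst equation, log Q = n(E° − E)/0.0592 = 6(1.53 − 1.552)/0.0592 = -2.230, so Q = 0.00589.
With Q = [Al³⁺]^2/[Pb²⁺]^3 and the known concentrations, [Al³⁺]^2 in the numerator gives [Al³⁺] = 5 × 10^-4 M.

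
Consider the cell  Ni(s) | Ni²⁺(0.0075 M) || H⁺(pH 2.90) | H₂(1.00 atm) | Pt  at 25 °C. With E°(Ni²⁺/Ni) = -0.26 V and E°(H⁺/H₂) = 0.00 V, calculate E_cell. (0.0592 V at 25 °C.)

The hydrogen couple is the cathode, so E°_cell = 0.26 V; n = 2.
[H⁺] = 10^(−2.90) = 0.0013 M, and Q = [Ni²⁺]·P(H₂) / [H⁺]^2 = 4730.
E = E° − (0.0592/2) log Q = 0.26 − (0.0592/2)(3.675) = 0.151 V.

0.15 V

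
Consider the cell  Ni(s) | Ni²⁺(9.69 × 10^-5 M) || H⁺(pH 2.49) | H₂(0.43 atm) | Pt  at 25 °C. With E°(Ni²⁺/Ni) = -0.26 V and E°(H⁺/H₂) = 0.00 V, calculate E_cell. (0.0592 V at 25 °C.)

The hydrogen couple is the cathode, so E°_cell = 0.26 V; n = 2.
[H⁺] = 10^(−2.49) = 0.0032 M, and Q = [Ni²⁺]·P(H₂) / [H⁺]^2 = 3.98.
E = E° − (0.0592/2) log Q = 0.26 − (0.0592/2)(0.600) = 0.242 V.

0.24 V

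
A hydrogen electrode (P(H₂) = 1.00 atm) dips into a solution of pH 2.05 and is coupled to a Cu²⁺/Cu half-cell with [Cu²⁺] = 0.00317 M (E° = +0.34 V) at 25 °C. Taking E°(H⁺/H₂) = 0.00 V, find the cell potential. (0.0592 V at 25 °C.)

0.39 V

The Cu²⁺/Cu couple is the cathode, so E°_cell = 0.34 V; n = 2.
[H⁺] = 10^(−2.05) = 0.0089 M, and Q = [H⁺]^2 / ([Cu²⁺]·P(H₂)) = 0.0251.
E = E° − (0.0592/2) log Q = 0.34 − (0.0592/2)(-1.601) = 0.387 V.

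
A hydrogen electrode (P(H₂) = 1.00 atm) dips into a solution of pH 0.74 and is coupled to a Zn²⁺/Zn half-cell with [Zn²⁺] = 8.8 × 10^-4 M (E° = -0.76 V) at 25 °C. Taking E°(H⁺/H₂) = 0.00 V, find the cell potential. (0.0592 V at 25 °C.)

0.81 V

The hydrogen couple is the cathode, so E°_cell = 0.76 V; n = 2.
[H⁺] = 10^(−0.74) = 0.18 M, and Q = [Zn²⁺]·P(H₂) / [H⁺]^2 = 0.0266.
E = E° − (0.0592/2) log Q = 0.76 − (0.0592/2)(-1.576) = 0.807 V.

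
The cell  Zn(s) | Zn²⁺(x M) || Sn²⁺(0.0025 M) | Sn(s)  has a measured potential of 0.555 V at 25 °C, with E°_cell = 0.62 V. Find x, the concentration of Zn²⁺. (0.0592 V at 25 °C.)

0.39 M

From the Nernst equation, log Q = n(E° − E)/0.0592 = 2(0.62 − 0.555)/0.0592 = 2.196, so Q = 157.
With Q = [Zn²⁺]/[Sn²⁺] and the known concentrations, [Zn²⁺] in the numerator gives [Zn²⁺] = 0.39 M.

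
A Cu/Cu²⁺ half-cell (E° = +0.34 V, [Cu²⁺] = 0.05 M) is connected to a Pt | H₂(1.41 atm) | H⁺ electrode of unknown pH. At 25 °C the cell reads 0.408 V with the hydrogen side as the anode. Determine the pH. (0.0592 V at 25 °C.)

pH = 1.72

E°_cell = 0.34 V and n = 2.
log Q = n(E° − E)/0.0592 = 2×(0.34 − 0.408)/0.0592 = -2.297.
With Q = [H⁺]^2 / ([Cu²⁺]·P(H₂)), solving for [H⁺] gives log[H⁺] = -1.725, so pH = 1.72.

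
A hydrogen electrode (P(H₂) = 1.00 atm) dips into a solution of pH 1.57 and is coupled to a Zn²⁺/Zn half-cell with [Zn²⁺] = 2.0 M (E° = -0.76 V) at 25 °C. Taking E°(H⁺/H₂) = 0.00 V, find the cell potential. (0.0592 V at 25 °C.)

The hydrogen couple is the cathode, so E°_cell = 0.76 V; n = 2.
[H⁺] = 10^(−1.57) = 0.027 M, and Q = [Zn²⁺]·P(H₂) / [H⁺]^2 = 2760.
E = E° − (0.0592/2) log Q = 0.76 − (0.0592/2)(3.441) = 0.658 V.

0.66 V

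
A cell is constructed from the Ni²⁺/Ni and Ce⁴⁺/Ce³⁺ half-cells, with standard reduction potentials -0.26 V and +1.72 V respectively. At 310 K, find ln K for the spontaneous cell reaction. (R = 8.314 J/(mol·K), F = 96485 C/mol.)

ln K = 148.2

E°_cell = +1.72 − (-0.26) = 1.98 V, with n = 2 electrons transferred.
At equilibrium E = 0, so the Nernst equation gives ln K = nFE°/RT = (2)(96485)(1.98)/((8.314)(310)) = 148.25.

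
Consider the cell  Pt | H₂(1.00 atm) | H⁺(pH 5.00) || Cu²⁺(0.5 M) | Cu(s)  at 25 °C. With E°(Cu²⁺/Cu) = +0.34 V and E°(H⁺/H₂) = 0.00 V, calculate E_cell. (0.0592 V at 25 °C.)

The Cu²⁺/Cu couple is the cathode, so E°_cell = 0.34 V; n = 2.
[H⁺] = 10^(−5.00) = 1 × 10^-5 M, and Q = [H⁺]^2 / ([Cu²⁺]·P(H₂)) = 2 × 10^-10.
E = E° − (0.0592/2) log Q = 0.34 − (0.0592/2)(-9.699) = 0.627 V.

0.63 V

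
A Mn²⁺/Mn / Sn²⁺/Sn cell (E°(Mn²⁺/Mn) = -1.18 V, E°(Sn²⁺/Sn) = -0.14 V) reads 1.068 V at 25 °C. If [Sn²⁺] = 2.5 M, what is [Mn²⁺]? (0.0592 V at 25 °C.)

0.28 M

From the Nernst equation, log Q = n(E° − E)/0.0592 = 2(1.04 − 1.068)/0.0592 = -0.946, so Q = 0.113.
With Q = [Mn²⁺]/[Sn²⁺] and the known concentrations, [Mn²⁺] in the numerator gives [Mn²⁺] = 0.28 M.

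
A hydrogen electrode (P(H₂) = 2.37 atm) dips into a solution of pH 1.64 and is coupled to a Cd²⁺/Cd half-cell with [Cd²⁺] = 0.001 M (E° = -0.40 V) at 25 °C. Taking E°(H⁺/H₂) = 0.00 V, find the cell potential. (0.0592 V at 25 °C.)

The hydrogen couple is the cathode, so E°_cell = 0.40 V; n = 2.
[H⁺] = 10^(−1.64) = 0.023 M, and Q = [Cd²⁺]·P(H₂) / [H⁺]^2 = 4.52.
E = E° − (0.0592/2) log Q = 0.40 − (0.0592/2)(0.655) = 0.381 V.

0.38 V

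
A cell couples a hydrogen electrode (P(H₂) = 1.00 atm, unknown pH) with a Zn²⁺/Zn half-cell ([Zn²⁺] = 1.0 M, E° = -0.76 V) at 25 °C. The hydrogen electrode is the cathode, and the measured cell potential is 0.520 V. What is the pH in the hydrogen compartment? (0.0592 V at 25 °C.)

pH = 4.05

E°_cell = 0.76 V and n = 2.
log Q = n(E° − E)/0.0592 = 2×(0.76 − 0.520)/0.0592 = 8.108.
With Q = [Zn²⁺]·P(H₂) / [H⁺]^2, solving for [H⁺] gives log[H⁺] = -4.054, so pH = 4.05.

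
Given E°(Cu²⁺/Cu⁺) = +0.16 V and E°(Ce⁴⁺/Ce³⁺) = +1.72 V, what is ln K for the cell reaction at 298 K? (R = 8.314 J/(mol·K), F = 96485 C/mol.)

E°_cell = +1.72 − (+0.16) = 1.56 V, with n = 1 electron transferred.
At equilibrium E = 0, so the Nernst equation gives ln K = nFE°/RT = (1)(96485)(1.56)/((8.314)(298)) = 60.75.

ln K = 60.8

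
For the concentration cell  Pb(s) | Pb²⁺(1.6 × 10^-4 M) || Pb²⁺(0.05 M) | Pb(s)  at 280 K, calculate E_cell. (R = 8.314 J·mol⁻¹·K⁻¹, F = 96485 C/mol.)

Both half-cells are Pb²⁺/Pb, so E°_cell = 0. The concentrated side is the cathode; the cell reaction moves Pb²⁺ from high to low concentration with n = 2.
Q = [Pb²⁺]_dilute/[Pb²⁺]_conc = 1.6 × 10^-4/0.05 = 0.00320.
E = 0 − (RT/nF) ln Q = −((8.314×280)/(2×96485))(-5.745) = 0.0693 V.

0.069 V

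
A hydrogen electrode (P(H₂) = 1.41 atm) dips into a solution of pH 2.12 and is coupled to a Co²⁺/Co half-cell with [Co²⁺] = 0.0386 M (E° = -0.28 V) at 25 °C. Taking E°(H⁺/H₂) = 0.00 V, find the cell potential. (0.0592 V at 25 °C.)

0.19 V

The hydrogen couple is the cathode, so E°_cell = 0.28 V; n = 2.
[H⁺] = 10^(−2.12) = 0.0076 M, and Q = [Co²⁺]·P(H₂) / [H⁺]^2 = 946.
E = E° − (0.0592/2) log Q = 0.28 − (0.0592/2)(2.976) = 0.192 V.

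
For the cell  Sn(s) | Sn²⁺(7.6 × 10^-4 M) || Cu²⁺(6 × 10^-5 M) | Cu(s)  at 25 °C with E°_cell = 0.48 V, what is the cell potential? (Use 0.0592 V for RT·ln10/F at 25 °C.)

Balancing electrons gives n = 2; the reaction quotient is Q = [Sn²⁺]/[Cu²⁺] = 12.7.
At 25 °C, E = E° − (0.0592/n) log Q = 0.48 − (0.0592/2)(1.103) = 0.480 − 0.033 = 0.447 V.

0.447 V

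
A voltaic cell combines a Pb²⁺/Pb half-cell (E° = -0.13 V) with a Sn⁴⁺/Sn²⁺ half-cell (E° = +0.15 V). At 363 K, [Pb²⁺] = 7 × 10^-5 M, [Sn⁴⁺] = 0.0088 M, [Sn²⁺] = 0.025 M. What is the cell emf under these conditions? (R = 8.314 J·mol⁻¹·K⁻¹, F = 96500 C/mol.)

0.413 V

The Sn⁴⁺/Sn²⁺ couple has the higher reduction potential and acts as the cathode, so E°_cell = +0.15 − (-0.13) = 0.28 V.
Balancing electrons gives n = 2; the reaction quotient is Q = [Pb²⁺]·[Sn²⁺]/[Sn⁴⁺] = 1.99 × 10^-4.
E = E° − (RT/nF) ln Q = 0.28 − (8.314×363)/(2×96500) × (-8.523) = 0.280 + 0.133 = 0.413 V.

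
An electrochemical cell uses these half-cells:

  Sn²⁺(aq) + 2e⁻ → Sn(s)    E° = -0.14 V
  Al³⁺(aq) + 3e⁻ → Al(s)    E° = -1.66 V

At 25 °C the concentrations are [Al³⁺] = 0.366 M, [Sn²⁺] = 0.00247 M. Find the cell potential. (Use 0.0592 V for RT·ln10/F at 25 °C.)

The Sn²⁺/Sn couple has the higher reduction potential and acts as the cathode, so E°_cell = -0.14 − (-1.66) = 1.52 V.
Balancing electrons gives n = 6; the reaction quotient is Q = [Al³⁺]^2/[Sn²⁺]^3 = 8.89 × 10^6.
At 25 °C, E = E° − (0.0592/n) log Q = 1.52 − (0.0592/6)(6.949) = 1.520 − 0.069 = 1.451 V.

1.45 V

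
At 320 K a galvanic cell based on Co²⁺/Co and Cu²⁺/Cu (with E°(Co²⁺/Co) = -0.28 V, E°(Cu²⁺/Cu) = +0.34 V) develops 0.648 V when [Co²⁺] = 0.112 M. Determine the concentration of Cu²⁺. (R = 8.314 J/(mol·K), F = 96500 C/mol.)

0.85 M

From the Nernst equation, ln Q = nF(E° − E)/RT = 2×96500×(0.62 − 0.648)/(8.314×320) = -2.031, so Q = 0.131.
With Q = [Co²⁺]/[Cu²⁺] and the known concentrations, [Cu²⁺] in the denominator gives [Cu²⁺] = 0.85 M.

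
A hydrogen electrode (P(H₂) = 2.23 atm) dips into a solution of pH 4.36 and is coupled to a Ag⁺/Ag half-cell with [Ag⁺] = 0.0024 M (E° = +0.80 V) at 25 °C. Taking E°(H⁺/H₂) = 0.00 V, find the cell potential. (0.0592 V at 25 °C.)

The Ag⁺/Ag couple is the cathode, so E°_cell = 0.80 V; n = 2.
[H⁺] = 10^(−4.36) = 4.4 × 10^-5 M, and Q = [H⁺]^2 / ([Ag⁺]^2·P(H₂)) = 1.48 × 10^-4.
E = E° − (0.0592/2) log Q = 0.80 − (0.0592/2)(-3.829) = 0.913 V.

0.91 V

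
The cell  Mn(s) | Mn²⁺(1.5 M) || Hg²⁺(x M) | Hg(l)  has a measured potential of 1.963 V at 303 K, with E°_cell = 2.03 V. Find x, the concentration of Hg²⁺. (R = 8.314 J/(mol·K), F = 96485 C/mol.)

0.0089 M

From the Nernst equation, ln Q = nF(E° − E)/RT = 2×96485×(2.03 − 1.963)/(8.314×303) = 5.132, so Q = 169.
With Q = [Mn²⁺]/[Hg²⁺] and the known concentrations, [Hg²⁺] in the denominator gives [Hg²⁺] = 0.0089 M.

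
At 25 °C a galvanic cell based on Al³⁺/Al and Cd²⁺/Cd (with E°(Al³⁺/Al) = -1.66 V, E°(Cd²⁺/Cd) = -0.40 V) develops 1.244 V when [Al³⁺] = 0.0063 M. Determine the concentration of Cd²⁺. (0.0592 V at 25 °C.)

From the Nernst equation, log Q = n(E° − E)/0.0592 = 6(1.26 − 1.244)/0.0592 = 1.622, so Q = 41.8.
With Q = [Al³⁺]^2/[Cd²⁺]^3 and the known concentrations, [Cd²⁺]^3 in the denominator gives [Cd²⁺] = 0.0098 M.

0.0098 M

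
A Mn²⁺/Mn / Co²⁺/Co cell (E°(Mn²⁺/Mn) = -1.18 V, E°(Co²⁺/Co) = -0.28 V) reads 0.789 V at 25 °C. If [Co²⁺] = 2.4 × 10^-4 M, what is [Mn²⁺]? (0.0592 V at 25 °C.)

From the Nernst equation, log Q = n(E° − E)/0.0592 = 2(0.90 − 0.789)/0.0592 = 3.750, so Q = 5620.
With Q = [Mn²⁺]/[Co²⁺] and the known concentrations, [Mn²⁺] in the numerator gives [Mn²⁺] = 1.3 M.

1.3 M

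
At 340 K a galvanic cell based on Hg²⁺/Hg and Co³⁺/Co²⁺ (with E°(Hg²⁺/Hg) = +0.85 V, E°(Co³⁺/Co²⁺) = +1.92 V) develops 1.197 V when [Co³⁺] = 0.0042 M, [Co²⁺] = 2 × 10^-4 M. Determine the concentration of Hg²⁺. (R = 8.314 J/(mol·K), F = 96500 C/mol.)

0.076 M

From the Nernst equation, ln Q = nF(E° − E)/RT = 2×96500×(1.07 − 1.197)/(8.314×340) = -8.671, so Q = 1.71 × 10^-4.
With Q = [Hg²⁺]·[Co²⁺]^2/[Co³⁺]^2 and the known concentrations, [Hg²⁺] in the numerator gives [Hg²⁺] = 0.076 M.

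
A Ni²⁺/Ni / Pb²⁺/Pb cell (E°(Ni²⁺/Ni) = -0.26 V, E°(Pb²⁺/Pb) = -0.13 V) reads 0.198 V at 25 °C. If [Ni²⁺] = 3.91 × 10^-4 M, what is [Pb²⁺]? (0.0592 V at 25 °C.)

From the Nernst equation, log Q = n(E° − E)/0.0592 = 2(0.13 − 0.198)/0.0592 = -2.297, so Q = 0.00504.
With Q = [Ni²⁺]/[Pb²⁺] and the known concentrations, [Pb²⁺] in the denominator gives [Pb²⁺] = 0.078 M.

0.078 M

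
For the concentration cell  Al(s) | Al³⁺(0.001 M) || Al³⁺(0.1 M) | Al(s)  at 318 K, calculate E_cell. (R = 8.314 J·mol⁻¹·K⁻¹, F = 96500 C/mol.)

Both half-cells are Al³⁺/Al, so E°_cell = 0. The concentrated side is the cathode; the cell reaction moves Al³⁺ from high to low concentration with n = 3.
Q = [Al³⁺]_dilute/[Al³⁺]_conc = 0.001/0.1 = 0.0100.
E = 0 − (RT/nF) ln Q = −((8.314×318)/(3×96500))(-4.605) = 0.0421 V.

0.042 V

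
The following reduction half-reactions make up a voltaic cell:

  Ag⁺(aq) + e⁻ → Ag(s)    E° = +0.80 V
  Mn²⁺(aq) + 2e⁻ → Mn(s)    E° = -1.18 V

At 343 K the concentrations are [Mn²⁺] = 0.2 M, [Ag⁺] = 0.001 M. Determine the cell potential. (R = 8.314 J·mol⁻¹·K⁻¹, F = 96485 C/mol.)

The Ag⁺/Ag couple has the higher reduction potential and acts as the cathode, so E°_cell = +0.80 − (-1.18) = 1.98 V.
Balancing electrons gives n = 2; the reaction quotient is Q = [Mn²⁺]/[Ag⁺]^2 = 2 × 10^5.
E = E° − (RT/nF) ln Q = 1.98 − (8.314×343)/(2×96485) × (12.206) = 1.980 − 0.180 = 1.800 V.

1.80 V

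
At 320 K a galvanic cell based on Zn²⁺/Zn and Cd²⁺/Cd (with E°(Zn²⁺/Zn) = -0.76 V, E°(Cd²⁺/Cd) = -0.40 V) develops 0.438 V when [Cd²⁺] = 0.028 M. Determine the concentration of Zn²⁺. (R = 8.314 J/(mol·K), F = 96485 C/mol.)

From the Nernst equation, ln Q = nF(E° − E)/RT = 2×96485×(0.36 − 0.438)/(8.314×320) = -5.657, so Q = 0.00349.
With Q = [Zn²⁺]/[Cd²⁺] and the known concentrations, [Zn²⁺] in the numerator gives [Zn²⁺] = 9.8 × 10^-5 M.

9.8 × 10^-5 M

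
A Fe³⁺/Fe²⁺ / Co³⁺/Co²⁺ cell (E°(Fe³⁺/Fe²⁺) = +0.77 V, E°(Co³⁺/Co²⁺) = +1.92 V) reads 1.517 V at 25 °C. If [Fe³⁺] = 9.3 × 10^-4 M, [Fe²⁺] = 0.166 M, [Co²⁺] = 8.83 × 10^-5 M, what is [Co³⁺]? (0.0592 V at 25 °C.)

0.78 M

From the Nernst equation, log Q = n(E° − E)/0.0592 = 1(1.15 − 1.517)/0.0592 = -6.199, so Q = 6.32 × 10^-7.
With Q = [Fe³⁺]·[Co²⁺]/([Fe²⁺]·[Co³⁺]) and the known concentrations, [Co³⁺] in the denominator gives [Co³⁺] = 0.78 M.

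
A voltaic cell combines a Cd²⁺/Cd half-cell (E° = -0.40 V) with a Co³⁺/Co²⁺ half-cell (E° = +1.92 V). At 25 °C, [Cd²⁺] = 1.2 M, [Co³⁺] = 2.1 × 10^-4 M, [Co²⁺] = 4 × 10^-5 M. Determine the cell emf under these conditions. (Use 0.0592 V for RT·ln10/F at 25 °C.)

2.36 V

The Co³⁺/Co²⁺ couple has the higher reduction potential and acts as the cathode, so E°_cell = +1.92 − (-0.40) = 2.32 V.
Balancing electrons gives n = 2; the reaction quotient is Q = [Cd²⁺]·[Co²⁺]^2/[Co³⁺]^2 = 0.0435.
At 25 °C, E = E° − (0.0592/n) log Q = 2.32 − (0.0592/2)(-1.361) = 2.320 + 0.040 = 2.360 V.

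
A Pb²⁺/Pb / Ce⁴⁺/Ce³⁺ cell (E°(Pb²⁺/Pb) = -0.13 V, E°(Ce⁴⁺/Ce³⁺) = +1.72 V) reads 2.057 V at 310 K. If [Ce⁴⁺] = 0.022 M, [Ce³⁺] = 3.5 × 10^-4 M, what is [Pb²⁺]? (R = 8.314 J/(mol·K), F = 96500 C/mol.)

From the Nernst equation, ln Q = nF(E° − E)/RT = 2×96500×(1.85 − 2.057)/(8.314×310) = -15.501, so Q = 1.85 × 10^-7.
With Q = [Pb²⁺]·[Ce³⁺]^2/[Ce⁴⁺]^2 and the known concentrations, [Pb²⁺] in the numerator gives [Pb²⁺] = 7.3 × 10^-4 M.

7.3 × 10^-4 M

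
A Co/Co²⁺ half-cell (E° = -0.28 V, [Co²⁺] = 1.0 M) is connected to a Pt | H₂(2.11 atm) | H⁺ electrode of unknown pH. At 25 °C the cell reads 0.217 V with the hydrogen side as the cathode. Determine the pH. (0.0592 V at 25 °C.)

pH = 0.90

E°_cell = 0.28 V and n = 2.
log Q = n(E° − E)/0.0592 = 2×(0.28 − 0.217)/0.0592 = 2.128.
With Q = [Co²⁺]·P(H₂) / [H⁺]^2, solving for [H⁺] gives log[H⁺] = -0.902, so pH = 0.90.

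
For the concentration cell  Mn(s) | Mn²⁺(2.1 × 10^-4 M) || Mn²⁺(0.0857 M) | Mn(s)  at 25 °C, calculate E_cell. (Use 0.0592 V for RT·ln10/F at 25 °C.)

0.077 V

Both half-cells are Mn²⁺/Mn, so E°_cell = 0. The concentrated side is the cathode; the cell reaction moves Mn²⁺ from high to low concentration with n = 2.
Q = [Mn²⁺]_dilute/[Mn²⁺]_conc = 2.1 × 10^-4/0.0857 = 0.00245.
E = 0 − (0.0592/2) log Q = −(0.0592/2)(-2.611) = 0.0773 V.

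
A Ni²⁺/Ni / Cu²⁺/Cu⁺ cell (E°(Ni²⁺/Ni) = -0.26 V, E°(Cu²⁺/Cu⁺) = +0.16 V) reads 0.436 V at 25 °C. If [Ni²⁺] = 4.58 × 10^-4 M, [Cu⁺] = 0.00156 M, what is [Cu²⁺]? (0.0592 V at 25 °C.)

From the Nernst equation, log Q = n(E° − E)/0.0592 = 2(0.42 − 0.436)/0.0592 = -0.541, so Q = 0.288.
With Q = [Ni²⁺]·[Cu⁺]^2/[Cu²⁺]^2 and the known concentrations, [Cu²⁺]^2 in the denominator gives [Cu²⁺] = 6.2 × 10^-5 M.

6.2 × 10^-5 M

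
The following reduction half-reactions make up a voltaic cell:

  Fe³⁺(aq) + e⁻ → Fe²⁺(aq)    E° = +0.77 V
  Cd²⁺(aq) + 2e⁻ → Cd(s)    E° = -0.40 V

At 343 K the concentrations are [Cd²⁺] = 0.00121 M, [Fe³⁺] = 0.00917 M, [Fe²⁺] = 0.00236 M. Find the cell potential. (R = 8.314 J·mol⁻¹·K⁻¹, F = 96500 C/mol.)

1.31 V

The Fe³⁺/Fe²⁺ couple has the higher reduction potential and acts as the cathode, so E°_cell = +0.77 − (-0.40) = 1.17 V.
Balancing electrons gives n = 2; the reaction quotient is Q = [Cd²⁺]·[Fe²⁺]^2/[Fe³⁺]^2 = 8.01 × 10^-5.
E = E° − (RT/nF) ln Q = 1.17 − (8.314×343)/(2×96500) × (-9.432) = 1.170 + 0.139 = 1.309 V.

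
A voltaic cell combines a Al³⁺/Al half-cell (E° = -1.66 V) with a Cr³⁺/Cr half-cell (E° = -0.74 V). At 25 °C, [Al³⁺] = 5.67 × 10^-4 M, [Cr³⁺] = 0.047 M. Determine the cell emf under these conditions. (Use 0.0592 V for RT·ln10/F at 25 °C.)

The Cr³⁺/Cr couple has the higher reduction potential and acts as the cathode, so E°_cell = -0.74 − (-1.66) = 0.92 V.
Balancing electrons gives n = 3; the reaction quotient is Q = [Al³⁺]/[Cr³⁺] = 0.0121.
At 25 °C, E = E° − (0.0592/n) log Q = 0.92 − (0.0592/3)(-1.919) = 0.920 + 0.038 = 0.958 V.

0.958 V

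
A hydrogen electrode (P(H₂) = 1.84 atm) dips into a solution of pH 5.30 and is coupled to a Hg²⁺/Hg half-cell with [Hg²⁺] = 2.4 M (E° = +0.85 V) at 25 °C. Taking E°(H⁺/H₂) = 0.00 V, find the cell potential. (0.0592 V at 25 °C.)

1.18 V

The Hg²⁺/Hg couple is the cathode, so E°_cell = 0.85 V; n = 2.
[H⁺] = 10^(−5.30) = 5 × 10^-6 M, and Q = [H⁺]^2 / ([Hg²⁺]·P(H₂)) = 5.69 × 10^-12.
E = E° − (0.0592/2) log Q = 0.85 − (0.0592/2)(-11.245) = 1.183 V.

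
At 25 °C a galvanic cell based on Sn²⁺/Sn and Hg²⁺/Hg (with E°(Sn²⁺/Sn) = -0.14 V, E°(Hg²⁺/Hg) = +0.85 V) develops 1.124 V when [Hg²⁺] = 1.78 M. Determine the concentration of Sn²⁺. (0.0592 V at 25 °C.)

5.3 × 10^-5 M

From the Nernst equation, log Q = n(E° − E)/0.0592 = 2(0.99 − 1.124)/0.0592 = -4.527, so Q = 2.97 × 10^-5.
With Q = [Sn²⁺]/[Hg²⁺] and the known concentrations, [Sn²⁺] in the numerator gives [Sn²⁺] = 5.3 × 10^-5 M.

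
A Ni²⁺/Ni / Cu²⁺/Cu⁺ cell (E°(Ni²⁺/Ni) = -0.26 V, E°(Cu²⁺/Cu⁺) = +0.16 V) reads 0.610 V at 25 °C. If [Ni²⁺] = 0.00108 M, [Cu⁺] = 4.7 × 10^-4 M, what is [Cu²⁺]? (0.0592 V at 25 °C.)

0.025 M

From the Nernst equation, log Q = n(E° − E)/0.0592 = 2(0.42 − 0.610)/0.0592 = -6.419, so Q = 3.81 × 10^-7.
With Q = [Ni²⁺]·[Cu⁺]^2/[Cu²⁺]^2 and the known concentrations, [Cu²⁺]^2 in the denominator gives [Cu²⁺] = 0.025 M.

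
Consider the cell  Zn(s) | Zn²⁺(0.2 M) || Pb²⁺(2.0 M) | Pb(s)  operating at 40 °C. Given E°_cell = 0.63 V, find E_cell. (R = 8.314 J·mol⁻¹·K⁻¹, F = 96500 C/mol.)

Balancing electrons gives n = 2; the reaction quotient is Q = [Zn²⁺]/[Pb²⁺] = 0.100.
E = E° − (RT/nF) ln Q = 0.63 − (8.314×313)/(2×96500) × (-2.303) = 0.630 + 0.031 = 0.661 V.

0.661 V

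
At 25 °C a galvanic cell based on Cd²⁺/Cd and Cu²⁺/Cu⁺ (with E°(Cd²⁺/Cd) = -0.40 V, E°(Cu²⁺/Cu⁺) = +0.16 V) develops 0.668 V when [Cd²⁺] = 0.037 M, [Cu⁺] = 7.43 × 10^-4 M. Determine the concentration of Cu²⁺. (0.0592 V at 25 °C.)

From the Nernst equation, log Q = n(E° − E)/0.0592 = 2(0.56 − 0.668)/0.0592 = -3.649, so Q = 2.25 × 10^-4.
With Q = [Cd²⁺]·[Cu⁺]^2/[Cu²⁺]^2 and the known concentrations, [Cu²⁺]^2 in the denominator gives [Cu²⁺] = 0.0095 M.

0.0095 M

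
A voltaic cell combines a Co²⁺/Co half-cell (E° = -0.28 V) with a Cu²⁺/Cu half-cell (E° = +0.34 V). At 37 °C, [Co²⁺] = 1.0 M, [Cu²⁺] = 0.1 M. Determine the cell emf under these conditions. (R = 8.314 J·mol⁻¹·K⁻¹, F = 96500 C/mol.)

The Cu²⁺/Cu couple has the higher reduction potential and acts as the cathode, so E°_cell = +0.34 − (-0.28) = 0.62 V.
Balancing electrons gives n = 2; the reaction quotient is Q = [Co²⁺]/[Cu²⁺] = 10.0.
E = E° − (RT/nF) ln Q = 0.62 − (8.314×310)/(2×96500) × (2.303) = 0.620 − 0.031 = 0.589 V.

0.589 V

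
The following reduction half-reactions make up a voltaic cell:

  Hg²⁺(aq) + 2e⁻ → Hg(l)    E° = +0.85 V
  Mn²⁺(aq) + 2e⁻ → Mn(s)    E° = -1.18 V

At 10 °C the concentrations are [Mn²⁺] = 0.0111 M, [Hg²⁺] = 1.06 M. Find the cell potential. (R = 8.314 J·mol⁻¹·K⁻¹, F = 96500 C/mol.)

2.09 V

The Hg²⁺/Hg couple has the higher reduction potential and acts as the cathode, so E°_cell = +0.85 − (-1.18) = 2.03 V.
Balancing electrons gives n = 2; the reaction quotient is Q = [Mn²⁺]/[Hg²⁺] = 0.0105.
E = E° − (RT/nF) ln Q = 2.03 − (8.314×283)/(2×96500) × (-4.559) = 2.030 + 0.056 = 2.086 V.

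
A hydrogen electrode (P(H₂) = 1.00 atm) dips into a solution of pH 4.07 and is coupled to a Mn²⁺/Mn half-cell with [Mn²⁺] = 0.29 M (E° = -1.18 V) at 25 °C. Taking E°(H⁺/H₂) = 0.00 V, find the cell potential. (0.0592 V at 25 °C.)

0.95 V

The hydrogen couple is the cathode, so E°_cell = 1.18 V; n = 2.
[H⁺] = 10^(−4.07) = 8.5 × 10^-5 M, and Q = [Mn²⁺]·P(H₂) / [H⁺]^2 = 4 × 10^7.
E = E° − (0.0592/2) log Q = 1.18 − (0.0592/2)(7.602) = 0.955 V.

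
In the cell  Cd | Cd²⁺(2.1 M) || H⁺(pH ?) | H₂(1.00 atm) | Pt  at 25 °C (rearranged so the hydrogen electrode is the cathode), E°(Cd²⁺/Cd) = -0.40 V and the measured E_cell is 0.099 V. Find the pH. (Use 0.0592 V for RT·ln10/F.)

pH = 4.92

E°_cell = 0.40 V and n = 2.
log Q = n(E° − E)/0.0592 = 2×(0.40 − 0.099)/0.0592 = 10.169.
With Q = [Cd²⁺]·P(H₂) / [H⁺]^2, solving for [H⁺] gives log[H⁺] = -4.923, so pH = 4.92.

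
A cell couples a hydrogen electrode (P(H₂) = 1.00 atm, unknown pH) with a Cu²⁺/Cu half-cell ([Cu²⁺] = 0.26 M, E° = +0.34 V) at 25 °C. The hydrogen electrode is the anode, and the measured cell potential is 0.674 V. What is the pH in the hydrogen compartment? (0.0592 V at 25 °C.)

E°_cell = 0.34 V and n = 2.
log Q = n(E° − E)/0.0592 = 2×(0.34 − 0.674)/0.0592 = -11.284.
With Q = [H⁺]^2 / ([Cu²⁺]·P(H₂)), solving for [H⁺] gives log[H⁺] = -5.934, so pH = 5.93.

pH = 5.93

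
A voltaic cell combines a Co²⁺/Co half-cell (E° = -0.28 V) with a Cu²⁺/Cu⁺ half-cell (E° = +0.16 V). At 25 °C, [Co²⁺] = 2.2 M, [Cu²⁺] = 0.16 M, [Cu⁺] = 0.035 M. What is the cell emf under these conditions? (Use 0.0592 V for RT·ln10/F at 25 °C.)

0.469 V

The Cu²⁺/Cu⁺ couple has the higher reduction potential and acts as the cathode, so E°_cell = +0.16 − (-0.28) = 0.44 V.
Balancing electrons gives n = 2; the reaction quotient is Q = [Co²⁺]·[Cu⁺]^2/[Cu²⁺]^2 = 0.105.
At 25 °C, E = E° − (0.0592/n) log Q = 0.44 − (0.0592/2)(-0.978) = 0.440 + 0.029 = 0.469 V.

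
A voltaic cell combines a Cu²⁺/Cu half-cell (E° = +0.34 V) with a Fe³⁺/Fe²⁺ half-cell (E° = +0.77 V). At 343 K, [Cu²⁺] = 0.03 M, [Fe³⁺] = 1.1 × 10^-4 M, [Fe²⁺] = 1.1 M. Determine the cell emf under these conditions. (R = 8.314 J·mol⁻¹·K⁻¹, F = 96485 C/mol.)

The Fe³⁺/Fe²⁺ couple has the higher reduction potential and acts as the cathode, so E°_cell = +0.77 − (+0.34) = 0.43 V.
Balancing electrons gives n = 2; the reaction quotient is Q = [Cu²⁺]·[Fe²⁺]^2/[Fe³⁺]^2 = 3 × 10^6.
E = E° − (RT/nF) ln Q = 0.43 − (8.314×343)/(2×96485) × (14.914) = 0.430 − 0.220 = 0.210 V.

0.210 V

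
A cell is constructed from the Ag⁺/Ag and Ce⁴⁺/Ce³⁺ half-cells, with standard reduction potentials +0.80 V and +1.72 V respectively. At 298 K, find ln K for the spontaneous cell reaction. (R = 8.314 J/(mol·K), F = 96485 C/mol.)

E°_cell = +1.72 − (+0.80) = 0.92 V, with n = 1 electron transferred.
At equilibrium E = 0, so the Nernst equation gives ln K = nFE°/RT = (1)(96485)(0.92)/((8.314)(298)) = 35.83.

ln K = 35.8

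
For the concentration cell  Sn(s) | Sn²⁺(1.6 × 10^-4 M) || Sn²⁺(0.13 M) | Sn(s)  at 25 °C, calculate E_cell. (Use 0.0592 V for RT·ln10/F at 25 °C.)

0.086 V

Both half-cells are Sn²⁺/Sn, so E°_cell = 0. The concentrated side is the cathode; the cell reaction moves Sn²⁺ from high to low concentration with n = 2.
Q = [Sn²⁺]_dilute/[Sn²⁺]_conc = 1.6 × 10^-4/0.13 = 0.00123.
E = 0 − (0.0592/2) log Q = −(0.0592/2)(-2.910) = 0.0861 V.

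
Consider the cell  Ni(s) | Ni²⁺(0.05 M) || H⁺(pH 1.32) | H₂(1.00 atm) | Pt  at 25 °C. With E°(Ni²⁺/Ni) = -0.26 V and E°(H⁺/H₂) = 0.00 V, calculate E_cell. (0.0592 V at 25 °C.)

The hydrogen couple is the cathode, so E°_cell = 0.26 V; n = 2.
[H⁺] = 10^(−1.32) = 0.048 M, and Q = [Ni²⁺]·P(H₂) / [H⁺]^2 = 21.8.
E = E° − (0.0592/2) log Q = 0.26 − (0.0592/2)(1.339) = 0.220 V.

0.22 V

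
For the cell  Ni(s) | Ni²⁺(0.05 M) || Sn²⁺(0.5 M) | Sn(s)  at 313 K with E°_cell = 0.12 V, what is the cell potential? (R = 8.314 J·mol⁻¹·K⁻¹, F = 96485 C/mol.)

Balancing electrons gives n = 2; the reaction quotient is Q = [Ni²⁺]/[Sn²⁺] = 0.100.
E = E° − (RT/nF) ln Q = 0.12 − (8.314×313)/(2×96485) × (-2.303) = 0.120 + 0.031 = 0.151 V.

0.151 V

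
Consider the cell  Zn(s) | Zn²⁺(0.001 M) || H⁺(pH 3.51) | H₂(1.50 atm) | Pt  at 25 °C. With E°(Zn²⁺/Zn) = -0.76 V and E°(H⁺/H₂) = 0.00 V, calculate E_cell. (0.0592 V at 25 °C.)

0.64 V

The hydrogen couple is the cathode, so E°_cell = 0.76 V; n = 2.
[H⁺] = 10^(−3.51) = 3.1 × 10^-4 M, and Q = [Zn²⁺]·P(H₂) / [H⁺]^2 = 1.57 × 10^4.
E = E° − (0.0592/2) log Q = 0.76 − (0.0592/2)(4.196) = 0.636 V.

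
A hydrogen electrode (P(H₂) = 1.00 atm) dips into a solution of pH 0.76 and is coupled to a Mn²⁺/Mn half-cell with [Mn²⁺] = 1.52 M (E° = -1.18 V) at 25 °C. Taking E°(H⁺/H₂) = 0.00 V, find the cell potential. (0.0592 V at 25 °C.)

The hydrogen couple is the cathode, so E°_cell = 1.18 V; n = 2.
[H⁺] = 10^(−0.76) = 0.17 M, and Q = [Mn²⁺]·P(H₂) / [H⁺]^2 = 50.3.
E = E° − (0.0592/2) log Q = 1.18 − (0.0592/2)(1.702) = 1.130 V.

1.13 V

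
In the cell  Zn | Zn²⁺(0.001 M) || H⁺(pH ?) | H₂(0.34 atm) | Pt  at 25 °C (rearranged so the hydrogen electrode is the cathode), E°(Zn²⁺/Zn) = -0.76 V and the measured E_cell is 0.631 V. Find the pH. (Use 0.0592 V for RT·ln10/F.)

E°_cell = 0.76 V and n = 2.
log Q = n(E° − E)/0.0592 = 2×(0.76 − 0.631)/0.0592 = 4.358.
With Q = [Zn²⁺]·P(H₂) / [H⁺]^2, solving for [H⁺] gives log[H⁺] = -3.913, so pH = 3.91.

pH = 3.91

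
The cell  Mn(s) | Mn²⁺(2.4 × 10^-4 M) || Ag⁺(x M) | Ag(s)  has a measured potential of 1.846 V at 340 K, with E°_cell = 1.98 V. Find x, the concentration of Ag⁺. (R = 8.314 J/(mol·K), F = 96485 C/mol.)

1.6 × 10^-4 M

From the Nernst equation, ln Q = nF(E° − E)/RT = 2×96485×(1.98 − 1.846)/(8.314×340) = 9.148, so Q = 9390.
With Q = [Mn²⁺]/[Ag⁺]^2 and the known concentrations, [Ag⁺]^2 in the denominator gives [Ag⁺] = 1.6 × 10^-4 M.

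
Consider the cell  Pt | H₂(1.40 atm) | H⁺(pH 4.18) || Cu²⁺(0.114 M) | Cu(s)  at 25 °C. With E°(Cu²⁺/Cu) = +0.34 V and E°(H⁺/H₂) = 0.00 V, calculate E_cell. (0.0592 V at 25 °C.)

0.56 V

The Cu²⁺/Cu couple is the cathode, so E°_cell = 0.34 V; n = 2.
[H⁺] = 10^(−4.18) = 6.6 × 10^-5 M, and Q = [H⁺]^2 / ([Cu²⁺]·P(H₂)) = 2.74 × 10^-8.
E = E° − (0.0592/2) log Q = 0.34 − (0.0592/2)(-7.563) = 0.564 V.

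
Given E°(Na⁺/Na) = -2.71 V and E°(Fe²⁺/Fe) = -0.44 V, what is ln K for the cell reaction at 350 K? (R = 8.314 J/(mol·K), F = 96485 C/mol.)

E°_cell = -0.44 − (-2.71) = 2.27 V, with n = 2 electrons transferred.
At equilibrium E = 0, so the Nernst equation gives ln K = nFE°/RT = (2)(96485)(2.27)/((8.314)(350)) = 150.54.

ln K = 150.5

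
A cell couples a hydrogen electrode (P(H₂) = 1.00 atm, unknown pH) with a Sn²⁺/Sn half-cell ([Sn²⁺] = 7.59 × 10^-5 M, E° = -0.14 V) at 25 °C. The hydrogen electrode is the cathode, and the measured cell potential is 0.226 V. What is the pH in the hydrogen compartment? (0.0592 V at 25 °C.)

E°_cell = 0.14 V and n = 2.
log Q = n(E° − E)/0.0592 = 2×(0.14 − 0.226)/0.0592 = -2.905.
With Q = [Sn²⁺]·P(H₂) / [H⁺]^2, solving for [H⁺] gives log[H⁺] = -0.607, so pH = 0.61.

pH = 0.61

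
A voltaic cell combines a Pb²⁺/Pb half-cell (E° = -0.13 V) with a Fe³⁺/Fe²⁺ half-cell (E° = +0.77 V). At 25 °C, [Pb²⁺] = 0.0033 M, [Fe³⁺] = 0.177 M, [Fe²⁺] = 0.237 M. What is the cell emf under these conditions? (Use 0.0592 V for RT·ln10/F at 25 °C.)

0.966 V

The Fe³⁺/Fe²⁺ couple has the higher reduction potential and acts as the cathode, so E°_cell = +0.77 − (-0.13) = 0.90 V.
Balancing electrons gives n = 2; the reaction quotient is Q = [Pb²⁺]·[Fe²⁺]^2/[Fe³⁺]^2 = 0.00592.
At 25 °C, E = E° − (0.0592/n) log Q = 0.90 − (0.0592/2)(-2.228) = 0.900 + 0.066 = 0.966 V.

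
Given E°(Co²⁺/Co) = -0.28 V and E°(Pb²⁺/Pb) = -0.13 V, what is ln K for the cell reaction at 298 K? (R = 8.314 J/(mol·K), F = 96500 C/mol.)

E°_cell = -0.13 − (-0.28) = 0.15 V, with n = 2 electrons transferred.
At equilibrium E = 0, so the Nernst equation gives ln K = nFE°/RT = (2)(96500)(0.15)/((8.314)(298)) = 11.68.

ln K = 11.7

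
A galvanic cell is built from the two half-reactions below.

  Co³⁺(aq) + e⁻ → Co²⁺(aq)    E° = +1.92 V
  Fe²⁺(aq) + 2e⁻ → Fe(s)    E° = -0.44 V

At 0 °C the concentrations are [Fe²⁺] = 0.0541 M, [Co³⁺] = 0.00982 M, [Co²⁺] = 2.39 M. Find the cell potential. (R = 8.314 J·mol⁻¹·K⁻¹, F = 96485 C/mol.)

2.27 V

The Co³⁺/Co²⁺ couple has the higher reduction potential and acts as the cathode, so E°_cell = +1.92 − (-0.44) = 2.36 V.
Balancing electrons gives n = 2; the reaction quotient is Q = [Fe²⁺]·[Co²⁺]^2/[Co³⁺]^2 = 3200.
E = E° − (RT/nF) ln Q = 2.36 − (8.314×273)/(2×96485) × (8.072) = 2.360 − 0.095 = 2.265 V.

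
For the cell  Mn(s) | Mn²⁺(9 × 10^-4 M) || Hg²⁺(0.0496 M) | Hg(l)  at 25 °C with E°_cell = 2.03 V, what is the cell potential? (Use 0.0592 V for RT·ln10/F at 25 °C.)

Balancing electrons gives n = 2; the reaction quotient is Q = [Mn²⁺]/[Hg²⁺] = 0.0181.
At 25 °C, E = E° − (0.0592/n) log Q = 2.03 − (0.0592/2)(-1.741) = 2.030 + 0.052 = 2.082 V.

2.08 V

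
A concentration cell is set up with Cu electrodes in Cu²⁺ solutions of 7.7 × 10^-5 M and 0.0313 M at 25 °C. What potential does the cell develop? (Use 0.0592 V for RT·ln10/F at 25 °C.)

Both half-cells are Cu²⁺/Cu, so E°_cell = 0. The concentrated side is the cathode; the cell reaction moves Cu²⁺ from high to low concentration with n = 2.
Q = [Cu²⁺]_dilute/[Cu²⁺]_conc = 7.7 × 10^-5/0.0313 = 0.00246.
E = 0 − (0.0592/2) log Q = −(0.0592/2)(-2.609) = 0.0772 V.

0.077 V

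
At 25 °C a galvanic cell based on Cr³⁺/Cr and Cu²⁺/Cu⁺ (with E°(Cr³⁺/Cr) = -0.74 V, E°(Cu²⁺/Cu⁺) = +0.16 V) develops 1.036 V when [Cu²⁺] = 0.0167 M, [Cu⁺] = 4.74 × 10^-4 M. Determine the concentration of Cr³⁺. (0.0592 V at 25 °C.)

From the Nernst equation, log Q = n(E° − E)/0.0592 = 3(0.90 − 1.036)/0.0592 = -6.892, so Q = 1.28 × 10^-7.
With Q = [Cr³⁺]·[Cu⁺]^3/[Cu²⁺]^3 and the known concentrations, [Cr³⁺] in the numerator gives [Cr³⁺] = 0.0056 M.

0.0056 M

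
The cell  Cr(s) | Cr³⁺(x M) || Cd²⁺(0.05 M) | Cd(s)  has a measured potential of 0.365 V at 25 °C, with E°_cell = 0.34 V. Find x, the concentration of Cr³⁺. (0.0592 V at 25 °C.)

From the Nernst equation, log Q = n(E° − E)/0.0592 = 6(0.34 − 0.365)/0.0592 = -2.534, so Q = 0.00293.
With Q = [Cr³⁺]^2/[Cd²⁺]^3 and the known concentrations, [Cr³⁺]^2 in the numerator gives [Cr³⁺] = 6 × 10^-4 M.

6 × 10^-4 M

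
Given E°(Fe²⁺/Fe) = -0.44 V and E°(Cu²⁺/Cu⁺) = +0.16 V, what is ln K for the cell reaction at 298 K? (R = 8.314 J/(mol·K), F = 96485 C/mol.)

ln K = 46.7

E°_cell = +0.16 − (-0.44) = 0.60 V, with n = 2 electrons transferred.
At equilibrium E = 0, so the Nernst equation gives ln K = nFE°/RT = (2)(96485)(0.60)/((8.314)(298)) = 46.73.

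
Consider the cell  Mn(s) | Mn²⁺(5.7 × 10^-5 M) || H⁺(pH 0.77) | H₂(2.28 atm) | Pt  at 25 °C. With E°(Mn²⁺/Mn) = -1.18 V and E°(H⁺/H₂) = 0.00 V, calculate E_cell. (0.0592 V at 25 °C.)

The hydrogen couple is the cathode, so E°_cell = 1.18 V; n = 2.
[H⁺] = 10^(−0.77) = 0.17 M, and Q = [Mn²⁺]·P(H₂) / [H⁺]^2 = 0.00451.
E = E° − (0.0592/2) log Q = 1.18 − (0.0592/2)(-2.346) = 1.249 V.

1.25 V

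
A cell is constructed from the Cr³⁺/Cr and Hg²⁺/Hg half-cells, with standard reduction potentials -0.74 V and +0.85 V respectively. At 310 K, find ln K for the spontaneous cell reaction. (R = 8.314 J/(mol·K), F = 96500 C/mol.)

E°_cell = +0.85 − (-0.74) = 1.59 V, with n = 6 electrons transferred.
At equilibrium E = 0, so the Nernst equation gives ln K = nFE°/RT = (6)(96500)(1.59)/((8.314)(310)) = 357.19.

ln K = 357.2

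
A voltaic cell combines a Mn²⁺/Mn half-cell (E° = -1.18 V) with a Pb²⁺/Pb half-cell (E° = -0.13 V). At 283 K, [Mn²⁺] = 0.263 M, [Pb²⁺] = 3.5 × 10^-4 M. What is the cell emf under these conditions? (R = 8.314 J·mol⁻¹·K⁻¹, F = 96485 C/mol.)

0.969 V

The Pb²⁺/Pb couple has the higher reduction potential and acts as the cathode, so E°_cell = -0.13 − (-1.18) = 1.05 V.
Balancing electrons gives n = 2; the reaction quotient is Q = [Mn²⁺]/[Pb²⁺] = 751.
E = E° − (RT/nF) ln Q = 1.05 − (8.314×283)/(2×96485) × (6.622) = 1.050 − 0.081 = 0.969 V.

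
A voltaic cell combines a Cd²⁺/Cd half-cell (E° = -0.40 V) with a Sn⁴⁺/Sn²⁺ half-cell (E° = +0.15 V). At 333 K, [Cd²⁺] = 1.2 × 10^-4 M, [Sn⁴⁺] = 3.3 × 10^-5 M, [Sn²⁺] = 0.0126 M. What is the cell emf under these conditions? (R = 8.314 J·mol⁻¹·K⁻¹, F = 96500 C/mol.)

The Sn⁴⁺/Sn²⁺ couple has the higher reduction potential and acts as the cathode, so E°_cell = +0.15 − (-0.40) = 0.55 V.
Balancing electrons gives n = 2; the reaction quotient is Q = [Cd²⁺]·[Sn²⁺]/[Sn⁴⁺] = 0.0458.
E = E° − (RT/nF) ln Q = 0.55 − (8.314×333)/(2×96500) × (-3.083) = 0.550 + 0.044 = 0.594 V.

0.594 V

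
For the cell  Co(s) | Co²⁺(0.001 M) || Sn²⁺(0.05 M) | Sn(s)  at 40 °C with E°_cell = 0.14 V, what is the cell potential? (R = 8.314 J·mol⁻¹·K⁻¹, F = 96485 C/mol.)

0.193 V

Balancing electrons gives n = 2; the reaction quotient is Q = [Co²⁺]/[Sn²⁺] = 0.0200.
E = E° − (RT/nF) ln Q = 0.14 − (8.314×313)/(2×96485) × (-3.912) = 0.140 + 0.053 = 0.193 V.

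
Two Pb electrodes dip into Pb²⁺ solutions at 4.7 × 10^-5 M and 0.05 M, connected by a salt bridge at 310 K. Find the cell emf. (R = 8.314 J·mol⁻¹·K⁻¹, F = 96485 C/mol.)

Both half-cells are Pb²⁺/Pb, so E°_cell = 0. The concentrated side is the cathode; the cell reaction moves Pb²⁺ from high to low concentration with n = 2.
Q = [Pb²⁺]_dilute/[Pb²⁺]_conc = 4.7 × 10^-5/0.05 = 9.4 × 10^-4.
E = 0 − (RT/nF) ln Q = −((8.314×310)/(2×96485))(-6.970) = 0.0931 V.

0.093 V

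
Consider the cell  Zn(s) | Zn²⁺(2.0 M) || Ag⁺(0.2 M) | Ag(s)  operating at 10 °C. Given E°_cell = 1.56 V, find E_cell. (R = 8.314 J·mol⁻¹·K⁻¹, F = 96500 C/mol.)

Balancing electrons gives n = 2; the reaction quotient is Q = [Zn²⁺]/[Ag⁺]^2 = 50.0.
E = E° − (RT/nF) ln Q = 1.56 − (8.314×283)/(2×96500) × (3.912) = 1.560 − 0.048 = 1.512 V.

1.51 V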